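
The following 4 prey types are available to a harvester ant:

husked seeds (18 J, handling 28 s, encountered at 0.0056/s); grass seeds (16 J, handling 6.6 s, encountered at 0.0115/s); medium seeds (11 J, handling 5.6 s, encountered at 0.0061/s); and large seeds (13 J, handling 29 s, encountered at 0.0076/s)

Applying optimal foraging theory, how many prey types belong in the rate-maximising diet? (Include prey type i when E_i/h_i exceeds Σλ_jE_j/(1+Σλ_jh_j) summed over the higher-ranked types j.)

E/h in descending order: grass seeds 2.42, medium seeds 1.96, husked seeds 0.643, large seeds 0.448 J/s. The optimal diet is the largest prefix of this list for which every included type satisfies E_i/h_i > R on the types above it.
Rate on top 1: 0.171. medium seeds: 1.96 > 0.171 → include.
Rate on top 2: 0.2262. husked seeds: 0.643 > 0.2262 → include.
Rate on top 3: 0.2778. large seeds: 0.448 > 0.2778 → include.
Optimal diet: grass seeds, medium seeds, husked seeds, large seeds — 4 of 4 types.

4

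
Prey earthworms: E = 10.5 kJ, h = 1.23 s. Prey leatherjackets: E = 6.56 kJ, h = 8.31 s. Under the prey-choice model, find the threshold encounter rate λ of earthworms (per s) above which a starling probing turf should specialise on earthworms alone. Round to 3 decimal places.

Drop leatherjackets once their profitability E₂/h₂ falls below the rate achievable on earthworms alone: E₂/h₂ = λE₁/(1 + λh₁).
Solve for λ: λE₁h₂ = E₂(1 + λh₁) → λ(E₁h₂ − E₂h₁) = E₂ → λ = E₂/(E₁h₂ − E₂h₁).
λ = 6.56/(10.5×8.31 − 6.56×1.23) = 6.56/79.19 = 0.08284 per s.

0.083 per s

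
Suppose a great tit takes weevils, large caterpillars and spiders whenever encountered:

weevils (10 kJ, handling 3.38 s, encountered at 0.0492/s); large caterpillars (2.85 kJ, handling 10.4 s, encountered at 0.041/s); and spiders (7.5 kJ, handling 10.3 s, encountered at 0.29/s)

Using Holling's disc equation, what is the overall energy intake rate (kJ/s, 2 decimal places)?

R = Σλ_iE_i / (1 + Σλ_ih_i)
Numerator: 0.0492×10 + 0.041×2.85 + 0.29×7.5 = 2.784
Denominator: 1 + 0.0492×3.38 + 0.041×10.4 + 0.29×10.3 = 4.58
R = 2.784/4.58 = 0.6079 kJ/s

0.61 kJ/s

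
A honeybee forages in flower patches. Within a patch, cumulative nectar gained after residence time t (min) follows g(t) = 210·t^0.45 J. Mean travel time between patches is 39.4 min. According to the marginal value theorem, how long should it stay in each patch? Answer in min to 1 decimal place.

32.2 min

By the marginal value theorem, leave when the instantaneous gain rate g'(t) equals the habitat-wide average g(t)/(T + t).
g'(t) = 0.45·210·t^-0.55. Setting 0.45·210·t^-0.55 = 210·t^0.45/(39.4+t) gives 0.45(39.4+t) = t, so 0.55·t = 0.45×39.4.
t* = 0.45×39.4/0.55 = 32.24 min.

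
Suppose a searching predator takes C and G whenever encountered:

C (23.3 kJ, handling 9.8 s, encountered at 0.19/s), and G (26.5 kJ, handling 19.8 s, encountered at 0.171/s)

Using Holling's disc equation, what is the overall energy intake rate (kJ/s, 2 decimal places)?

Energy encountered per unit search time: 0.19×23.3 + 0.171×26.5 = 8.959 kJ/s.
Handling time per unit search time: 0.19×9.8 + 0.171×19.8 = 5.248.
Rate = 8.959/(1 + 5.248) = 1.434 kJ/s.

1.43 kJ/s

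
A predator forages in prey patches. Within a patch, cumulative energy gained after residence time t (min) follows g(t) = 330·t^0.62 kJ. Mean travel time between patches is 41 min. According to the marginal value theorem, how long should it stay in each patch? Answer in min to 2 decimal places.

66.89 min

Optimal t* satisfies g'(t*) = g(t*)/(T + t*).
g'(t) = 0.62·330·t^-0.38. Setting 0.62·330·t^-0.38 = 330·t^0.62/(41+t) gives 0.62(41+t) = t, so 0.38·t = 0.62×41.
t* = 0.62×41/0.38 = 66.89 min.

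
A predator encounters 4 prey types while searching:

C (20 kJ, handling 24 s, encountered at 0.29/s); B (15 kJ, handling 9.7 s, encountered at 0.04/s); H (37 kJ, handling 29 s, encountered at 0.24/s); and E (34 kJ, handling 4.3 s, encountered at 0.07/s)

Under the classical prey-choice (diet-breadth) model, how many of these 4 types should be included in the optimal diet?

1

E/h in descending order: E 7.91, B 1.55, H 1.28, C 0.833 kJ/s. The optimal diet is the largest prefix of this list for which every included type satisfies E_i/h_i > R on the types above it.
Rate on top 1: 1.829. B: 1.55 < 1.829 → exclude; stop.
Optimal diet: E — 1 of 4 types.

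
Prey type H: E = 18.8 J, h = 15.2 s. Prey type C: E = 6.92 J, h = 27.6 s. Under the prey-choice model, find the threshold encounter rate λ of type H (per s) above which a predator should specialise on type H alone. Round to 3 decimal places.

Drop type C once their profitability E₂/h₂ falls below the rate achievable on type H alone: E₂/h₂ = λE₁/(1 + λh₁).
Solve for λ: λE₁h₂ = E₂(1 + λh₁) → λ(E₁h₂ − E₂h₁) = E₂ → λ = E₂/(E₁h₂ − E₂h₁).
λ = 6.92/(18.8×27.6 − 6.92×15.2) = 6.92/413.7 = 0.01673 per s.

0.017 per s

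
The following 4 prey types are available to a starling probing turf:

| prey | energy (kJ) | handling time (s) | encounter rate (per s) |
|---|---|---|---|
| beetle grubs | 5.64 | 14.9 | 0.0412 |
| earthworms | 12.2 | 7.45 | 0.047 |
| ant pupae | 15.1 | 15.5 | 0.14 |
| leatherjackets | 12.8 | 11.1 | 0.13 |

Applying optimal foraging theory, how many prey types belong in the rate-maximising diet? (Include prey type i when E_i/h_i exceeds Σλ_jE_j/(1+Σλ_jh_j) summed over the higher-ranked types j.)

Rank by E/h (kJ/s): earthworms 1.64, leatherjackets 1.15, ant pupae 0.974, beetle grubs 0.379. Include each in turn until the next type's E/h falls below the running intake rate.
Rate on top 1: 0.4247. leatherjackets: 1.15 > 0.4247 → include.
Rate on top 2: 0.801. ant pupae: 0.974 > 0.801 → include.
Rate on top 3: 0.8767. beetle grubs: 0.379 < 0.8767 → exclude; stop.
Optimal diet: earthworms, leatherjackets, ant pupae — 3 of 4 types.

3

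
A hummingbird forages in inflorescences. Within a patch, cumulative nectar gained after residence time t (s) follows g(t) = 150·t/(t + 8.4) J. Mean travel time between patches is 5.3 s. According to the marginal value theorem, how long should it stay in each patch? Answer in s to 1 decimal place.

6.7 s

By the marginal value theorem, leave when the instantaneous gain rate g'(t) equals the habitat-wide average g(t)/(T + t).
g'(t) = 150·8.4/(t + 8.4)². Setting 150·8.4/(t+8.4)² = 150t/[(t+8.4)(5.3+t)] gives 8.4(5.3+t) = t(t+8.4), so t² = 8.4×5.3 = 44.52.
t* = √44.52 = 6.672 s.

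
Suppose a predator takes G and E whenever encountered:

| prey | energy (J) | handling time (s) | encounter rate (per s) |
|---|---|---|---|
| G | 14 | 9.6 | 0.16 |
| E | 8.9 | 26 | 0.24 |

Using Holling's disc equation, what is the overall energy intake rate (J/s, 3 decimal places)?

0.499 J/s

R = Σλ_iE_i / (1 + Σλ_ih_i)
Numerator: 0.16×14 + 0.24×8.9 = 4.376
Denominator: 1 + 0.16×9.6 + 0.24×26 = 8.776
R = 4.376/8.776 = 0.4986 J/s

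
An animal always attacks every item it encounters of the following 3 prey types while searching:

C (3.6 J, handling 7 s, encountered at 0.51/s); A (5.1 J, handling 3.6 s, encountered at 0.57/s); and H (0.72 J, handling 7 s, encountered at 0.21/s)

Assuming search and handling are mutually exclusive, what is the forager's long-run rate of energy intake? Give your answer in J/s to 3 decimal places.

R = (0.51×3.6 + 0.57×5.1 + 0.21×0.72) / (1 + 0.51×7 + 0.57×3.6 + 0.21×7) = 4.894/8.092 = 0.6048 J/s.

0.605 J/s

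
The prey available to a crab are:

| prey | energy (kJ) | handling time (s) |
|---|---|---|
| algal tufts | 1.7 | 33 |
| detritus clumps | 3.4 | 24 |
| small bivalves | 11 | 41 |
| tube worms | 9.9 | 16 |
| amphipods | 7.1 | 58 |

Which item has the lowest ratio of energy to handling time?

In descending order of E/h:
tube worms: 9.9/16 = 0.619 kJ/s
small bivalves: 11/41 = 0.268 kJ/s
detritus clumps: 3.4/24 = 0.142 kJ/s
amphipods: 7.1/58 = 0.122 kJ/s
algal tufts: 1.7/33 = 0.0515 kJ/s

algal tufts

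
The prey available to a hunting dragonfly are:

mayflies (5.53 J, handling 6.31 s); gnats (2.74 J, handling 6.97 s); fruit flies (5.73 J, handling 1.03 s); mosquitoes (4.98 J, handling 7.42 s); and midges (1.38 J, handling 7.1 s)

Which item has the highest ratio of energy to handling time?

In descending order of E/h:
fruit flies: 5.73/1.03 = 5.56 J/s
mayflies: 5.53/6.31 = 0.876 J/s
mosquitoes: 4.98/7.42 = 0.671 J/s
gnats: 2.74/6.97 = 0.393 J/s
midges: 1.38/7.1 = 0.194 J/s

fruit flies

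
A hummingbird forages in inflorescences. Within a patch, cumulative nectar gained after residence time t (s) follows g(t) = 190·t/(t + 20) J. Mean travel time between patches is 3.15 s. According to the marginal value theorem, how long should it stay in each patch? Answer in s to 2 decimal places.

By the marginal value theorem, leave when the instantaneous gain rate g'(t) equals the habitat-wide average g(t)/(T + t).
g'(t) = 190·20/(t + 20)². Setting 190·20/(t+20)² = 190t/[(t+20)(3.15+t)] gives 20(3.15+t) = t(t+20), so t² = 20×3.15 = 63.
t* = √63 = 7.937 s.

7.94 s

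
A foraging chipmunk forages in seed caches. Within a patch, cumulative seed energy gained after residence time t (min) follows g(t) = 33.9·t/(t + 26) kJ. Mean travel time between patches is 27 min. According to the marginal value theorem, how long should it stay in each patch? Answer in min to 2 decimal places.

By the marginal value theorem, leave when the instantaneous gain rate g'(t) equals the habitat-wide average g(t)/(T + t).
g'(t) = 33.9·26/(t + 26)². Setting 33.9·26/(t+26)² = 33.9t/[(t+26)(27+t)] gives 26(27+t) = t(t+26), so t² = 26×27 = 702.
t* = √702 = 26.5 min.

26.50 min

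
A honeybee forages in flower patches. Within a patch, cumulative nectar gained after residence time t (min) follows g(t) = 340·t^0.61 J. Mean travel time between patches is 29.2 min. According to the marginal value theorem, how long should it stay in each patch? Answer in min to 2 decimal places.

45.67 min

By the marginal value theorem, leave when the instantaneous gain rate g'(t) equals the habitat-wide average g(t)/(T + t).
g'(t) = 0.61·340·t^-0.39. Setting 0.61·340·t^-0.39 = 340·t^0.61/(29.2+t) gives 0.61(29.2+t) = t, so 0.39·t = 0.61×29.2.
t* = 0.61×29.2/0.39 = 45.67 min.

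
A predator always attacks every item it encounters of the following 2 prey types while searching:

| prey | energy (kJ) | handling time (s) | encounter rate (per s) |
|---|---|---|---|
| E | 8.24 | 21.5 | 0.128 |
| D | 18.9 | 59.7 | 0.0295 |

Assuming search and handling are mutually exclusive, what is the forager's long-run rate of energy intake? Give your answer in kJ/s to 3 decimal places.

0.292 kJ/s

R = Σλ_iE_i / (1 + Σλ_ih_i)
Numerator: 0.128×8.24 + 0.0295×18.9 = 1.612
Denominator: 1 + 0.128×21.5 + 0.0295×59.7 = 5.513
R = 1.612/5.513 = 0.2924 kJ/s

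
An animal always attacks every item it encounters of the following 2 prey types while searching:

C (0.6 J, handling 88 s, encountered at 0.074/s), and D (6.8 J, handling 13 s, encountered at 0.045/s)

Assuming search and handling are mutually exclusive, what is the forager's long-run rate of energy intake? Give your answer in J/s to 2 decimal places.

0.04 J/s

Energy encountered per unit search time: 0.074×0.6 + 0.045×6.8 = 0.3504 J/s.
Handling time per unit search time: 0.074×88 + 0.045×13 = 7.097.
Rate = 0.3504/(1 + 7.097) = 0.04328 J/s.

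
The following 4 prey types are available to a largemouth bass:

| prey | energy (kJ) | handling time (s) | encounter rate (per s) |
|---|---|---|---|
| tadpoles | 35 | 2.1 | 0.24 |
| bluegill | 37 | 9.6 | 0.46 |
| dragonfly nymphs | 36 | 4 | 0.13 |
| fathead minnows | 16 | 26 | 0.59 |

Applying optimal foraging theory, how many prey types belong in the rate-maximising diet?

2

Rank by E/h (kJ/s): tadpoles 16.7, dragonfly nymphs 9, bluegill 3.85, fathead minnows 0.615. Include each in turn until the next type's E/h falls below the running intake rate.
Rate on top 1: 5.585. dragonfly nymphs: 9 > 5.585 → include.
Rate on top 2: 6.462. bluegill: 3.85 < 6.462 → exclude; stop.
Optimal diet: tadpoles, dragonfly nymphs — 2 of 4 types.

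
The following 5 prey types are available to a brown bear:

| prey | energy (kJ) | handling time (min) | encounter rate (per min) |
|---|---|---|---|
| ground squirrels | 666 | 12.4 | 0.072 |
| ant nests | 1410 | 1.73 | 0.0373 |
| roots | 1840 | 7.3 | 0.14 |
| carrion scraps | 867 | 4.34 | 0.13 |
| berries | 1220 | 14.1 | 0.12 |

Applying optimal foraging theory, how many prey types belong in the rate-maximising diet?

3

E/h in descending order: ant nests 815, roots 252, carrion scraps 200, berries 86.5, ground squirrels 53.7 kJ/min. The optimal diet is the largest prefix of this list for which every included type satisfies E_i/h_i > R on the types above it.
Rate on top 1: 49.4. roots: 252 > 49.4 → include.
Rate on top 2: 148.7. carrion scraps: 200 > 148.7 → include.
Rate on top 3: 159.5. berries: 86.5 < 159.5 → exclude; stop.
Optimal diet: ant nests, roots, carrion scraps — 3 of 5 types.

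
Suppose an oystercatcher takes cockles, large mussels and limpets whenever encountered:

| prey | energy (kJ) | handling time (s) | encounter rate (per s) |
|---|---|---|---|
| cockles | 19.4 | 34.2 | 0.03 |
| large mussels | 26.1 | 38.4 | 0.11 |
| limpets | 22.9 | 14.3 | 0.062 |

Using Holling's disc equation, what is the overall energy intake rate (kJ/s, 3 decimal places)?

0.683 kJ/s

R = Σλ_iE_i / (1 + Σλ_ih_i)
Numerator: 0.03×19.4 + 0.11×26.1 + 0.062×22.9 = 4.873
Denominator: 1 + 0.03×34.2 + 0.11×38.4 + 0.062×14.3 = 7.137
R = 4.873/7.137 = 0.6828 kJ/s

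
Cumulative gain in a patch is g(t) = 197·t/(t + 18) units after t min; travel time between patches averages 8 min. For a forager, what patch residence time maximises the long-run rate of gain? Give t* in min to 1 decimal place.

12.0 min

Optimal t* satisfies g'(t*) = g(t*)/(T + t*).
g'(t) = 197·18/(t + 18)². Setting 197·18/(t+18)² = 197t/[(t+18)(8+t)] gives 18(8+t) = t(t+18), so t² = 18×8 = 144.
t* = √144 = 12 min.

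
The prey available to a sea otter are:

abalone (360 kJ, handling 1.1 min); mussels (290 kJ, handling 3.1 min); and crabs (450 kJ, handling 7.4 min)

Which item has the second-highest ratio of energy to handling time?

mussels

Profitability E/h (kJ/min): abalone = 360/1.1 = 327, mussels = 290/3.1 = 93.5, crabs = 450/7.4 = 60.8.
Ranked: abalone > mussels > crabs.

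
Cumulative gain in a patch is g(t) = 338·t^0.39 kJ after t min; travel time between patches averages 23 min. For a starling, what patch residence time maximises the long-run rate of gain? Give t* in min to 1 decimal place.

14.7 min

Optimal t* satisfies g'(t*) = g(t*)/(T + t*).
g'(t) = 0.39·338·t^-0.61. Setting 0.39·338·t^-0.61 = 338·t^0.39/(23+t) gives 0.39(23+t) = t, so 0.61·t = 0.39×23.
t* = 0.39×23/0.61 = 14.7 min.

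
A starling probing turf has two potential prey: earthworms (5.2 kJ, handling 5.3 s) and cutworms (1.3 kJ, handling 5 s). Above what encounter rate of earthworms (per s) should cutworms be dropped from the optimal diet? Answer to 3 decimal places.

0.068 per s

At the threshold, the rate on earthworms alone equals the profitability of cutworms: λ·5.2/(1 + λ·5.3) = 1.3/5 = 0.26.
Rearranging, λ(5.2 − 0.26×5.3) = 0.26, so λ = 0.26/3.822 = 0.06803 per s.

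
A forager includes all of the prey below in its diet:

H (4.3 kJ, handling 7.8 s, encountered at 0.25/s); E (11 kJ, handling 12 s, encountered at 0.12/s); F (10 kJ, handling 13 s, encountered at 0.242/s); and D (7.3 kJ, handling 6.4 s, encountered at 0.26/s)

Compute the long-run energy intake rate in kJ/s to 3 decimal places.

0.730 kJ/s

Energy encountered per unit search time: 0.25×4.3 + 0.12×11 + 0.242×10 + 0.26×7.3 = 6.713 kJ/s.
Handling time per unit search time: 0.25×7.8 + 0.12×12 + 0.242×13 + 0.26×6.4 = 8.2.
Rate = 6.713/(1 + 8.2) = 0.7297 kJ/s.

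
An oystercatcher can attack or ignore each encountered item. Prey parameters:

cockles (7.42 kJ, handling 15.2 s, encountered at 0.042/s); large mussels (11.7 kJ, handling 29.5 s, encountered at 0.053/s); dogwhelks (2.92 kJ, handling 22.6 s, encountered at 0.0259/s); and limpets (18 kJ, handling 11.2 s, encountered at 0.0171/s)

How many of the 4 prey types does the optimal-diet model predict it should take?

Rank by E/h (kJ/s): limpets 1.61, cockles 0.488, large mussels 0.397, dogwhelks 0.129. Include each in turn until the next type's E/h falls below the running intake rate.
Rate on top 1: 0.2583. cockles: 0.488 > 0.2583 → include.
Rate on top 2: 0.3385. large mussels: 0.397 > 0.3385 → include.
Rate on top 3: 0.3653. dogwhelks: 0.129 < 0.3653 → exclude; stop.
Optimal diet: limpets, cockles, large mussels — 3 of 4 types.

3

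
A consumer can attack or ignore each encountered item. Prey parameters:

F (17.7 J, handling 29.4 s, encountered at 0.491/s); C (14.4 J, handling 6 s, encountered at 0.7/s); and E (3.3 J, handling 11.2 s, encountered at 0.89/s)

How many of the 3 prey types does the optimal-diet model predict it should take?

1

Profitabilities (E/h, J/s): C 2.4, F 0.602, E 0.295. Add prey in this order while the next type's profitability exceeds the intake rate on those already taken.
Rate on top 1: 1.938. F: 0.602 < 1.938 → exclude; stop.
Optimal diet: C — 1 of 3 types.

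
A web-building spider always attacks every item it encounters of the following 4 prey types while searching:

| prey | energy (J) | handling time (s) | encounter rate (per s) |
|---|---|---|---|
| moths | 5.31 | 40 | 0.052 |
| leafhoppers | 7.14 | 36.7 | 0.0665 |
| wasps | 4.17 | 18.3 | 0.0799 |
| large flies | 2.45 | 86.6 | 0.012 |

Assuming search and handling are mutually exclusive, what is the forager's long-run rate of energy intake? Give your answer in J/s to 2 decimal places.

Energy encountered per unit search time: 0.052×5.31 + 0.0665×7.14 + 0.0799×4.17 + 0.012×2.45 = 1.114 J/s.
Handling time per unit search time: 0.052×40 + 0.0665×36.7 + 0.0799×18.3 + 0.012×86.6 = 7.022.
Rate = 1.114/(1 + 7.022) = 0.1388 J/s.

0.14 J/s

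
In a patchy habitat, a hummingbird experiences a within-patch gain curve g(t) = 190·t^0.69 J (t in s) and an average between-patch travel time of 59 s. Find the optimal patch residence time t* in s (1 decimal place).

131.3 s

By the marginal value theorem, leave when the instantaneous gain rate g'(t) equals the habitat-wide average g(t)/(T + t).
g'(t) = 0.69·190·t^-0.31. Setting 0.69·190·t^-0.31 = 190·t^0.69/(59+t) gives 0.69(59+t) = t, so 0.31·t = 0.69×59.
t* = 0.69×59/0.31 = 131.3 s.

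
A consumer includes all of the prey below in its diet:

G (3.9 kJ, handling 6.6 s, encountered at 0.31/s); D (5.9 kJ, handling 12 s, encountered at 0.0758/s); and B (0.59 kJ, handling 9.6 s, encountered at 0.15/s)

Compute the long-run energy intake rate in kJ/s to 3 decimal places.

R = (0.31×3.9 + 0.0758×5.9 + 0.15×0.59) / (1 + 0.31×6.6 + 0.0758×12 + 0.15×9.6) = 1.745/5.396 = 0.3234 kJ/s.

0.323 kJ/s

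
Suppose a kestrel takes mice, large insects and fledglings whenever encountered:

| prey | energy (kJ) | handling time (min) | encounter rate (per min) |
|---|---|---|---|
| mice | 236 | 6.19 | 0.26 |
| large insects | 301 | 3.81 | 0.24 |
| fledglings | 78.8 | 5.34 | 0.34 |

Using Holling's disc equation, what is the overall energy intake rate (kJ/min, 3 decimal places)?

30.039 kJ/min

R = (0.26×236 + 0.24×301 + 0.34×78.8) / (1 + 0.26×6.19 + 0.24×3.81 + 0.34×5.34) = 160.4/5.339 = 30.04 kJ/min.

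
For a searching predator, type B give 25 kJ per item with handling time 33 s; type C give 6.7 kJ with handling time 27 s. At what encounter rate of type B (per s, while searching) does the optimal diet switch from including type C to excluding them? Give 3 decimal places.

Drop type C once their profitability E₂/h₂ falls below the rate achievable on type B alone: E₂/h₂ = λE₁/(1 + λh₁).
Solve for λ: λE₁h₂ = E₂(1 + λh₁) → λ(E₁h₂ − E₂h₁) = E₂ → λ = E₂/(E₁h₂ − E₂h₁).
λ = 6.7/(25×27 − 6.7×33) = 6.7/453.9 = 0.01476 per s.

0.015 per s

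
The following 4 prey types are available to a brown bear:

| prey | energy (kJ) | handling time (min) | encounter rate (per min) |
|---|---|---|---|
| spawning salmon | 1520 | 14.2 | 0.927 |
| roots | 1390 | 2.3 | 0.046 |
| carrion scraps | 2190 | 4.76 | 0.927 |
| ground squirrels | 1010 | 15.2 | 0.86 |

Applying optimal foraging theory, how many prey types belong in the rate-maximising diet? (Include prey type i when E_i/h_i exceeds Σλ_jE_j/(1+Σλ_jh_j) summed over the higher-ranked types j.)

E/h in descending order: roots 604, carrion scraps 460, spawning salmon 107, ground squirrels 66.4 kJ/min. The optimal diet is the largest prefix of this list for which every included type satisfies E_i/h_i > R on the types above it.
Rate on top 1: 57.82. carrion scraps: 460 > 57.82 → include.
Rate on top 2: 379.5. spawning salmon: 107 < 379.5 → exclude; stop.
Optimal diet: roots, carrion scraps — 2 of 4 types.

2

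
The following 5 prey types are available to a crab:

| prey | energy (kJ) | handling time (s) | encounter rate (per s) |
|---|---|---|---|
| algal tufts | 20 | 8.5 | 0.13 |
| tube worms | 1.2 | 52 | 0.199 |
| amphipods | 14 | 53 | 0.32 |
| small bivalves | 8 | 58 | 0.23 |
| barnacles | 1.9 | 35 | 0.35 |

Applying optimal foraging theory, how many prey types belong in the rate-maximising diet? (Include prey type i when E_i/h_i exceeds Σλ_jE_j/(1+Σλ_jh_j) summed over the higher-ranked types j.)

E/h in descending order: algal tufts 2.35, amphipods 0.264, small bivalves 0.138, barnacles 0.0543, tube worms 0.0231 kJ/s. The optimal diet is the largest prefix of this list for which every included type satisfies E_i/h_i > R on the types above it.
Rate on top 1: 1.235. amphipods: 0.264 < 1.235 → exclude; stop.
Optimal diet: algal tufts — 1 of 5 types.

1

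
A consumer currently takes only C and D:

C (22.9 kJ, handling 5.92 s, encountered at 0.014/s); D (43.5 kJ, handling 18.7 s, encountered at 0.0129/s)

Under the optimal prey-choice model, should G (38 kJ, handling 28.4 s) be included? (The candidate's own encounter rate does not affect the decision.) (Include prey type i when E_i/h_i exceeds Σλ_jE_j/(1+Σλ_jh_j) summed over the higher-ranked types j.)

On C and D alone, R = ΣλE/(1+Σλh) = 0.8818/1.324 = 0.6659 kJ/s.
G: E/h = 38/28.4 = 1.338 kJ/s.
Since 1.338 > R, including G increases the long-run rate.

Yes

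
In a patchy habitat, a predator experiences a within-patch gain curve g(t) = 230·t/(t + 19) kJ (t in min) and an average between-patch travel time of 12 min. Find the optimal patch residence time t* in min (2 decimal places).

Maximise g(t)/(T+t): set derivative to zero → g'(t)(T+t) = g(t).
g'(t) = 230·19/(t + 19)². Setting 230·19/(t+19)² = 230t/[(t+19)(12+t)] gives 19(12+t) = t(t+19), so t² = 19×12 = 228.
t* = √228 = 15.1 min.

15.10 min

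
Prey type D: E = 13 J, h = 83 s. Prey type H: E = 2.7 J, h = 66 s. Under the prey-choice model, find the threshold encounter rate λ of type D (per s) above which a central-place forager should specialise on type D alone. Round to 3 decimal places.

0.004 per s

Drop type H once their profitability E₂/h₂ falls below the rate achievable on type D alone: E₂/h₂ = λE₁/(1 + λh₁).
Solve for λ: λE₁h₂ = E₂(1 + λh₁) → λ(E₁h₂ − E₂h₁) = E₂ → λ = E₂/(E₁h₂ − E₂h₁).
λ = 2.7/(13×66 − 2.7×83) = 2.7/633.9 = 0.004259 per s.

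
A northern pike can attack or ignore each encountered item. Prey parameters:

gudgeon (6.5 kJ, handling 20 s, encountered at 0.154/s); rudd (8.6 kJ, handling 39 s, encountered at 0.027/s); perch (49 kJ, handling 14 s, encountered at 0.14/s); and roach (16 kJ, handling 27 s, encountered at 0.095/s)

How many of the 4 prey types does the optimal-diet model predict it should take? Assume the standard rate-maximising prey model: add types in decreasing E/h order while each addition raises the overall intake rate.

1

Profitabilities (E/h, kJ/s): perch 3.5, roach 0.593, gudgeon 0.325, rudd 0.221. Add prey in this order while the next type's profitability exceeds the intake rate on those already taken.
Rate on top 1: 2.318. roach: 0.593 < 2.318 → exclude; stop.
Optimal diet: perch — 1 of 4 types.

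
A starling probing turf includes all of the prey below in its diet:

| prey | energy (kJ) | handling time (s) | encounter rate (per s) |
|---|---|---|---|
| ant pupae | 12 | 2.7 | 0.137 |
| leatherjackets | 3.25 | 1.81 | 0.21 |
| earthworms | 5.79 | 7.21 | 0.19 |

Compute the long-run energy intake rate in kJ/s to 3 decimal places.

1.098 kJ/s

R = Σλ_iE_i / (1 + Σλ_ih_i)
Numerator: 0.137×12 + 0.21×3.25 + 0.19×5.79 = 3.427
Denominator: 1 + 0.137×2.7 + 0.21×1.81 + 0.19×7.21 = 3.12
R = 3.427/3.12 = 1.098 kJ/s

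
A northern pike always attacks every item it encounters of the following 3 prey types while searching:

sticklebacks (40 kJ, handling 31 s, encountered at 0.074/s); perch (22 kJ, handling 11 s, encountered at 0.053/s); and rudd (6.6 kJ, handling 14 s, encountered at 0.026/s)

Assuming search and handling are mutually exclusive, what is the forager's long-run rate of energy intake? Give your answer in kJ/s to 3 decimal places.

R = (0.074×40 + 0.053×22 + 0.026×6.6) / (1 + 0.074×31 + 0.053×11 + 0.026×14) = 4.298/4.241 = 1.013 kJ/s.

1.013 kJ/s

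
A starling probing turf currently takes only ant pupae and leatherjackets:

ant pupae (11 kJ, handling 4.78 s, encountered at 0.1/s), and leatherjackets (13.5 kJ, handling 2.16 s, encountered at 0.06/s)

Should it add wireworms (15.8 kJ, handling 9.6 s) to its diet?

Yes

Intake rate on the current diet: R = (0.1×11 + 0.06×13.5) / (1 + 0.1×4.78 + 0.06×2.16) = 1.91/1.608 = 1.188 kJ/s.
Profitability of wireworms: 15.8/9.6 = 1.646 kJ/s.
1.646 > 1.188, so adding wireworms raises the average — include it.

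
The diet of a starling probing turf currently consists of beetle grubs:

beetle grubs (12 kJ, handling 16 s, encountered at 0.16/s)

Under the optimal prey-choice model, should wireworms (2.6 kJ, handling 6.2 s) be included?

No

On beetle grubs alone, R = ΣλE/(1+Σλh) = 1.92/3.56 = 0.5393 kJ/s.
wireworms: E/h = 2.6/6.2 = 0.4194 kJ/s.
0.4194 < 0.5393, so adding wireworms would lower the average — exclude it.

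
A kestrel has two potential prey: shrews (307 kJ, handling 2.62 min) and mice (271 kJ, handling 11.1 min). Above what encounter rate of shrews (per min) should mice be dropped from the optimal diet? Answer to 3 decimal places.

0.100 per min

The zero-one rule: include mice iff E₂/h₂ > λE₁/(1+λh₁). Equality gives the switch point.
λE₁h₂ = E₂ + λE₂h₁ ⇒ λ = E₂/(E₁h₂ − E₂h₁) = 271/(3408 − 710) = 0.1005 per min.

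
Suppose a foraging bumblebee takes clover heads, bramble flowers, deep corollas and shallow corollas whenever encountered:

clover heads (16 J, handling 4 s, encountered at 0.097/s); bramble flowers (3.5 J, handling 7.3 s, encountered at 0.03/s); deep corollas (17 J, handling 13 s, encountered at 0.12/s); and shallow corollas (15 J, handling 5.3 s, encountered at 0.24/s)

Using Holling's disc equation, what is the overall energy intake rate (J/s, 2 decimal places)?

Energy encountered per unit search time: 0.097×16 + 0.03×3.5 + 0.12×17 + 0.24×15 = 7.297 J/s.
Handling time per unit search time: 0.097×4 + 0.03×7.3 + 0.12×13 + 0.24×5.3 = 3.439.
Rate = 7.297/(1 + 3.439) = 1.644 J/s.

1.64 J/s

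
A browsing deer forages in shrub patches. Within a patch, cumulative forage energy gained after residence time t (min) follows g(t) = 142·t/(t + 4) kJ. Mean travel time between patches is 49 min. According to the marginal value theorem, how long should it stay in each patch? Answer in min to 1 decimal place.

14.0 min

Maximise g(t)/(T+t): set derivative to zero → g'(t)(T+t) = g(t).
g'(t) = 142·4/(t + 4)². Setting 142·4/(t+4)² = 142t/[(t+4)(49+t)] gives 4(49+t) = t(t+4), so t² = 4×49 = 196.
t* = √196 = 14 min.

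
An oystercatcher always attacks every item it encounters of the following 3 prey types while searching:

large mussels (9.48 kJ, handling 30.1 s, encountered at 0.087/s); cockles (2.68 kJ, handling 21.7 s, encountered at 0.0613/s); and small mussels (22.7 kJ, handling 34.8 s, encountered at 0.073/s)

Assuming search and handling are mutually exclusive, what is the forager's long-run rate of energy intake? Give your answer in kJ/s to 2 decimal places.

R = (0.087×9.48 + 0.0613×2.68 + 0.073×22.7) / (1 + 0.087×30.1 + 0.0613×21.7 + 0.073×34.8) = 2.646/7.489 = 0.3533 kJ/s.

0.35 kJ/s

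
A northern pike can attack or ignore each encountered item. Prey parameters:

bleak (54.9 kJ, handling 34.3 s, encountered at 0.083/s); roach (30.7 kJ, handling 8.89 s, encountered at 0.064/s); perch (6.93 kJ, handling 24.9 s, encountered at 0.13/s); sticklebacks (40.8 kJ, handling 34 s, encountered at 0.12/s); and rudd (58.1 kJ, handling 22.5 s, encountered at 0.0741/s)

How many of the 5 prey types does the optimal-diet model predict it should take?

Rank by E/h (kJ/s): roach 3.45, rudd 2.58, bleak 1.6, sticklebacks 1.2, perch 0.278. Include each in turn until the next type's E/h falls below the running intake rate.
Rate on top 1: 1.252. rudd: 2.58 > 1.252 → include.
Rate on top 2: 1.937. bleak: 1.6 < 1.937 → exclude; stop.
Optimal diet: roach, rudd — 2 of 5 types.

2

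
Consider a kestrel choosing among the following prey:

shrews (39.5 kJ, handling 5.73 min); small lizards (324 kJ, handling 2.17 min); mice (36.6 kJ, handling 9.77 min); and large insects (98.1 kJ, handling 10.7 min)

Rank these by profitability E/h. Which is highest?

Profitability E/h (kJ/min): shrews = 39.5/5.73 = 6.89, small lizards = 324/2.17 = 149, mice = 36.6/9.77 = 3.75, large insects = 98.1/10.7 = 9.17.
Ranked: small lizards > large insects > shrews > mice.

small lizards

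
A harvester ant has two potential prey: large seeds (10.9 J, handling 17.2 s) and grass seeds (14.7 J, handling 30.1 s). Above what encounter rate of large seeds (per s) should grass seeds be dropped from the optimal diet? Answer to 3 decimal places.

0.195 per s

The zero-one rule: include grass seeds iff E₂/h₂ > λE₁/(1+λh₁). Equality gives the switch point.
λE₁h₂ = E₂ + λE₂h₁ ⇒ λ = E₂/(E₁h₂ − E₂h₁) = 14.7/(328.1 − 252.8) = 0.1953 per s.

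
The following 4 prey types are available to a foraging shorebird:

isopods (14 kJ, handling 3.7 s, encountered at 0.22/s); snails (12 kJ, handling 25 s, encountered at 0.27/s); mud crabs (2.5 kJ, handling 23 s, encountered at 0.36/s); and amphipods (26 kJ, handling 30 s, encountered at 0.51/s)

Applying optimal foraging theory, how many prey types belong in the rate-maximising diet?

Rank by E/h (kJ/s): isopods 3.78, amphipods 0.867, snails 0.48, mud crabs 0.109. Include each in turn until the next type's E/h falls below the running intake rate.
Rate on top 1: 1.698. amphipods: 0.867 < 1.698 → exclude; stop.
Optimal diet: isopods — 1 of 4 types.

1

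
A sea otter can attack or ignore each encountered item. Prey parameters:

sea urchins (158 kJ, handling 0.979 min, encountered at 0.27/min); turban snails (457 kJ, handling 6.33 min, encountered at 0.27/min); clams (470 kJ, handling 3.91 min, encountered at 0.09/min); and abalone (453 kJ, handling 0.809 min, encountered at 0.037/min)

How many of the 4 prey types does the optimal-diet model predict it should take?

Rank by E/h (kJ/min): abalone 560, sea urchins 161, clams 120, turban snails 72.2. Include each in turn until the next type's E/h falls below the running intake rate.
Rate on top 1: 16.27. sea urchins: 161 > 16.27 → include.
Rate on top 2: 45.91. clams: 120 > 45.91 → include.
Rate on top 3: 61.79. turban snails: 72.2 > 61.79 → include.
Optimal diet: abalone, sea urchins, clams, turban snails — 4 of 4 types.

4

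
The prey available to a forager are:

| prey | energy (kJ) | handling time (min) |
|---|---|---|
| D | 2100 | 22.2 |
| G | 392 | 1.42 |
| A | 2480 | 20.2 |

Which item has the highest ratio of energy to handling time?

G

Profitability E/h (kJ/min): D = 2100/22.2 = 94.6, G = 392/1.42 = 276, A = 2480/20.2 = 123.
Ranked: G > A > D.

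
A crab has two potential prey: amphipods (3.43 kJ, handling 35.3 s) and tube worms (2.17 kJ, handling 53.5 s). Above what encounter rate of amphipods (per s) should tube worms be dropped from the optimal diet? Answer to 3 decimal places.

0.020 per s

At the threshold, the rate on amphipods alone equals the profitability of tube worms: λ·3.43/(1 + λ·35.3) = 2.17/53.5 = 0.04056.
Rearranging, λ(3.43 − 0.04056×35.3) = 0.04056, so λ = 0.04056/1.998 = 0.0203 per s.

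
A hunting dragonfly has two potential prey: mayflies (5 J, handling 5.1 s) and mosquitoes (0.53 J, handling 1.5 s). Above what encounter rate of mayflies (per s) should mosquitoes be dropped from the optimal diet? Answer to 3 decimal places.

Drop mosquitoes once their profitability E₂/h₂ falls below the rate achievable on mayflies alone: E₂/h₂ = λE₁/(1 + λh₁).
Solve for λ: λE₁h₂ = E₂(1 + λh₁) → λ(E₁h₂ − E₂h₁) = E₂ → λ = E₂/(E₁h₂ − E₂h₁).
λ = 0.53/(5×1.5 − 0.53×5.1) = 0.53/4.797 = 0.1105 per s.

0.110 per s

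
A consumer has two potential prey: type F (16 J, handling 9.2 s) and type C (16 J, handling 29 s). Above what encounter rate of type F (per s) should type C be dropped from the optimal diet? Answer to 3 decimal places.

The zero-one rule: include type C iff E₂/h₂ > λE₁/(1+λh₁). Equality gives the switch point.
λE₁h₂ = E₂ + λE₂h₁ ⇒ λ = E₂/(E₁h₂ − E₂h₁) = 16/(464 − 147.2) = 0.05051 per s.

0.051 per s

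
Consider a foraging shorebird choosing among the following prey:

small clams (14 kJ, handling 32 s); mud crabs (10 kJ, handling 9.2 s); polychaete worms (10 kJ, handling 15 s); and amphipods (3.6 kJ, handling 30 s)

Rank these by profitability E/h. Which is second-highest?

In descending order of E/h:
mud crabs: 10/9.2 = 1.09 kJ/s
polychaete worms: 10/15 = 0.667 kJ/s
small clams: 14/32 = 0.438 kJ/s
amphipods: 3.6/30 = 0.12 kJ/s

polychaete worms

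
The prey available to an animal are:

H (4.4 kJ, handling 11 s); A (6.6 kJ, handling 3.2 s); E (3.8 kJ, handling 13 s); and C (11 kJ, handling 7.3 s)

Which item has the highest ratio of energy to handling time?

A

In descending order of E/h:
A: 6.6/3.2 = 2.06 kJ/s
C: 11/7.3 = 1.51 kJ/s
H: 4.4/11 = 0.4 kJ/s
E: 3.8/13 = 0.292 kJ/s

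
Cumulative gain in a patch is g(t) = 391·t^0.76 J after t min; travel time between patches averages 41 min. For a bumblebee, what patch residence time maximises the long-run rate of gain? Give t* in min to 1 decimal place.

129.8 min

Optimal t* satisfies g'(t*) = g(t*)/(T + t*).
g'(t) = 0.76·391·t^-0.24. Setting 0.76·391·t^-0.24 = 391·t^0.76/(41+t) gives 0.76(41+t) = t, so 0.24·t = 0.76×41.
t* = 0.76×41/0.24 = 129.8 min.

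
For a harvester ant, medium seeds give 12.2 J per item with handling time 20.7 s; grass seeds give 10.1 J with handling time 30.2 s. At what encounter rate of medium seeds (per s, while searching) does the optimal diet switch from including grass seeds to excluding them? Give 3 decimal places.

At the threshold, the rate on medium seeds alone equals the profitability of grass seeds: λ·12.2/(1 + λ·20.7) = 10.1/30.2 = 0.3344.
Rearranging, λ(12.2 − 0.3344×20.7) = 0.3344, so λ = 0.3344/5.277 = 0.06337 per s.

0.063 per s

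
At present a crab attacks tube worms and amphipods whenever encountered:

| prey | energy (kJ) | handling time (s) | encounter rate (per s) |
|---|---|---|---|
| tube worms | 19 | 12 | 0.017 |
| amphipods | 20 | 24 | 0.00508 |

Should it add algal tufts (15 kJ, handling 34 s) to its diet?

Current rate: (0.017×19 + 0.00508×20)/(1 + 0.017×12 + 0.00508×24) = 0.3202 kJ/s.
algal tufts: E/h = 15/34 = 0.4412 kJ/s.
Since 0.4412 > R, including algal tufts increases the long-run rate.

Yes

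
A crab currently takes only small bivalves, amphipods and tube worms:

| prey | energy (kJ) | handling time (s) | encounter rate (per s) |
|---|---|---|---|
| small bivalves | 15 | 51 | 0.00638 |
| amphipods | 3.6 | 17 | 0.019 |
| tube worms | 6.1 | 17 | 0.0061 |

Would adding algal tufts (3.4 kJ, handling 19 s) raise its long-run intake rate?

Yes

On small bivalves, amphipods and tube worms alone, R = ΣλE/(1+Σλh) = 0.2013/1.752 = 0.1149 kJ/s.
Profitability of algal tufts: 3.4/19 = 0.1789 kJ/s.
0.1789 > 0.1149, so adding algal tufts raises the average — include it.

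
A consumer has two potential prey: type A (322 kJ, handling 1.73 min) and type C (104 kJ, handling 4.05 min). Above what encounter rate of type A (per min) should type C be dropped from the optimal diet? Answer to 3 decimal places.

0.093 per min

At the threshold, the rate on type A alone equals the profitability of type C: λ·322/(1 + λ·1.73) = 104/4.05 = 25.68.
Rearranging, λ(322 − 25.68×1.73) = 25.68, so λ = 25.68/277.6 = 0.09251 per min.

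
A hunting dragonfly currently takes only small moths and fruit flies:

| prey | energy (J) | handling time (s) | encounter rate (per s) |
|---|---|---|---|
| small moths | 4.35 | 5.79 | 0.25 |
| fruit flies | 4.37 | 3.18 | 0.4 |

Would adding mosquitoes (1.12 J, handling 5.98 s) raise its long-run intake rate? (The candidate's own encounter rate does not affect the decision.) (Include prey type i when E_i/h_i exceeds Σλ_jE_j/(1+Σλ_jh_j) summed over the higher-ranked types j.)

No

Intake rate on the current diet: R = (0.25×4.35 + 0.4×4.37) / (1 + 0.25×5.79 + 0.4×3.18) = 2.836/3.72 = 0.7623 J/s.
Profitability of mosquitoes: 1.12/5.98 = 0.1873 J/s.
0.1873 < 0.7623, so adding mosquitoes would lower the average — exclude it.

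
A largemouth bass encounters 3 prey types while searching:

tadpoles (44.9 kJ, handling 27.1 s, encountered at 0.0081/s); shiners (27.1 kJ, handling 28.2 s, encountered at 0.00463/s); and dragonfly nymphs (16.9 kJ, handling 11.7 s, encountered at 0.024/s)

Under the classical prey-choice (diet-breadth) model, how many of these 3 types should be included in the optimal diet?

E/h in descending order: tadpoles 1.66, dragonfly nymphs 1.44, shiners 0.961 kJ/s. The optimal diet is the largest prefix of this list for which every included type satisfies E_i/h_i > R on the types above it.
Rate on top 1: 0.2982. dragonfly nymphs: 1.44 > 0.2982 → include.
Rate on top 2: 0.5128. shiners: 0.961 > 0.5128 → include.
Optimal diet: tadpoles, dragonfly nymphs, shiners — 3 of 3 types.

3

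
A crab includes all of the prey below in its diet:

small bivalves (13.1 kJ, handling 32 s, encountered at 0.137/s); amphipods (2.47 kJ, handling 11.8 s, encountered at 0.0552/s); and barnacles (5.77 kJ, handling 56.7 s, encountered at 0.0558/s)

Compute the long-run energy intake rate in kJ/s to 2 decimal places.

R = Σλ_iE_i / (1 + Σλ_ih_i)
Numerator: 0.137×13.1 + 0.0552×2.47 + 0.0558×5.77 = 2.253
Denominator: 1 + 0.137×32 + 0.0552×11.8 + 0.0558×56.7 = 9.199
R = 2.253/9.199 = 0.2449 kJ/s

0.24 kJ/s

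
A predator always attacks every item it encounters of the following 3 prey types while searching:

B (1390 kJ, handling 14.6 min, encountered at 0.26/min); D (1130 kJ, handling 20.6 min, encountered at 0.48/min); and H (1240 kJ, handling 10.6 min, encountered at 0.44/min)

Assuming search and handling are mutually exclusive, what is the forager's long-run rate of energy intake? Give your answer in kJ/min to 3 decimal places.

Energy encountered per unit search time: 0.26×1390 + 0.48×1130 + 0.44×1240 = 1449 kJ/min.
Handling time per unit search time: 0.26×14.6 + 0.48×20.6 + 0.44×10.6 = 18.35.
Rate = 1449/(1 + 18.35) = 74.91 kJ/min.

74.912 kJ/min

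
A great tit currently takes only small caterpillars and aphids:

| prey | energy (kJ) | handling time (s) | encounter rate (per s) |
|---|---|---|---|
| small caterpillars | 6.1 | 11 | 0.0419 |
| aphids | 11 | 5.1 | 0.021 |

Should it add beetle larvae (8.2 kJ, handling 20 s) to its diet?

Yes

Intake rate on the current diet: R = (0.0419×6.1 + 0.021×11) / (1 + 0.0419×11 + 0.021×5.1) = 0.4866/1.568 = 0.3103 kJ/s.
beetle larvae: E/h = 8.2/20 = 0.41 kJ/s.
Since 0.41 > R, including beetle larvae increases the long-run rate.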